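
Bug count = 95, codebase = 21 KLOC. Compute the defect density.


Defect density = defects / KLOC
Defect density = 95 / 21
Defect density = 4.524 defects/KLOC

4.524 defects/KLOC


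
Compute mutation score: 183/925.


Mutation score = killed / total * 100
Mutation score = 183 / 925 * 100
Mutation score = 19.78%

19.78%


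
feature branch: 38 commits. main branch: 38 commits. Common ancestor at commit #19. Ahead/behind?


Common ancestor: commit #19
feature commits after divergence: 38 - 19 = 19
main commits after divergence: 38 - 19 = 19
feature is 19 commits ahead of main
main is 19 commits ahead of feature

feature ahead: 19, main ahead: 19


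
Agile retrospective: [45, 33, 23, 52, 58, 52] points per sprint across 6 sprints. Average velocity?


Formula: Avg velocity = Total points / Number of sprints
Points: [45, 33, 23, 52, 58, 52]
Sum = 45 + 33 + 23 + 52 + 58 + 52 = 263
Avg velocity = 263 / 6 = 43.83 points/sprint

43.83 points/sprint


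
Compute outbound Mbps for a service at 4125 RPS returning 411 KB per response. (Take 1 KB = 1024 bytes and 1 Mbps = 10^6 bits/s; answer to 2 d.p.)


Formula: Mbps = payload_bytes * RPS * 8 / 1e6
Payload per request = 411 KB = 411 * 1024 = 420864 bytes
Total bytes/sec = 420864 * 4125 = 1736064000
Total bits/sec = 1736064000 * 8 = 13888512000
Mbps = 13888512000 / 1e6 = 13888.51

13888.51 Mbps


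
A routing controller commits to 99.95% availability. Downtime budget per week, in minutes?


Formula: allowed downtime = period * (100 - SLA) / 100
Period (week) = 10080 minutes
Unavailability fraction = (100 - 99.95) / 100
Allowed downtime = 10080 * (100 - 99.95) / 100
Allowed downtime = 5.04 minutes

5.04 minutes


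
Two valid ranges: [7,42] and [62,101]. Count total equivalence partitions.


Valid ranges: [7,42] and [62,101]
Class 1: x < 7 — invalid
Class 2: 7 ≤ x ≤ 42 — valid
Class 3: 42 < x < 62 — invalid (gap between ranges)
Class 4: 62 ≤ x ≤ 101 — valid
Class 5: x > 101 — invalid
Total equivalence classes: 5

5 equivalence classes


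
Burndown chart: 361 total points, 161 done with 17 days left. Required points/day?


Formula: Required rate = Remaining points / Days left
Remaining = 361 - 161 = 200 points
Required rate = 200 / 17 = 11.76 points/day

11.76 points/day


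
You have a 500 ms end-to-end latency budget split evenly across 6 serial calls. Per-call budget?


Formula: per_stage = total_budget / stages
per_stage = 500 / 6
per_stage = 83.33 ms

83.33 ms


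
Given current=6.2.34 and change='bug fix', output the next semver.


Current: 6.2.34
Change category: 'bug fix' → patch bump
SemVer rule: patch bump → increment PATCH (MAJOR and MINOR unchanged)
New: 6.2.35

6.2.35


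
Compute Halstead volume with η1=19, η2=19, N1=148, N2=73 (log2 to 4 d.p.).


Formula: V = N * log2(η), where N = N1 + N2 and η = η1 + η2
η = 19 + 19 = 38
N = 148 + 73 = 221
log2(38) ≈ 5.2479
V = 221 * 5.2479 = 1159.79

1159.79


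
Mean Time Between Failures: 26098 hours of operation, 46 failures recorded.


Formula: MTBF = Total operating time / Number of failures
MTBF = 26098 / 46
MTBF = 567.35 hours

567.35 hours


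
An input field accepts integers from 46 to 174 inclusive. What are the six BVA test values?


Range: [46, 174]
Boundaries: just below min, min, min+1, max-1, max, just above max
Values: [45, 46, 47, 173, 174, 175]

[45, 46, 47, 173, 174, 175]


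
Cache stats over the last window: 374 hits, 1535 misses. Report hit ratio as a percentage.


Formula: hit rate = hits / (hits + misses) * 100
hit rate = 374 / (374 + 1535) * 100
hit rate = 374 / 1909 * 100
hit rate = 19.59%

19.59%


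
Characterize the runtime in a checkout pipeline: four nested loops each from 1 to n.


Reasoning: four levels of nesting
Complexity: O(n^4)

O(n^4)


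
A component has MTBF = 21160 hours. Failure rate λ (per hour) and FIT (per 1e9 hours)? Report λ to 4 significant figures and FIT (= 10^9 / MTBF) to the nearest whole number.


Formula: λ = 1 / MTBF; FIT = λ × 1e9 = 1e9 / MTBF
λ = 1 / 21160 ≈ 4.726e-05 failures/hour
FIT = 1e9 / 21160 ≈ 47259 failures per 1e9 hours (nearest whole number)

λ = 4.726e-05 /h, FIT = 47259


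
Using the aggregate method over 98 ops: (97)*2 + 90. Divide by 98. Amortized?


Formula: Amortized cost = Total cost / Operations
Total cost = (97 * 2) + (1 * 90)
Total cost = 194 + 90 = 284
Amortized = 284 / 98 = 2.898

2.898


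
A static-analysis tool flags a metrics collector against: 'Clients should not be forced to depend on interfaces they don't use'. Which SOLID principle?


This describes the Interface Segregation Principle (ISP)

Interface Segregation Principle (ISP)


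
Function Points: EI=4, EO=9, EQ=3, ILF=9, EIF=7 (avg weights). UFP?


UFP = EI*4 + EO*5 + EQ*4 + ILF*10 + EIF*7
UFP = 4*4 + 9*5 + 3*4 + 9*10 + 7*7
UFP = 16 + 45 + 12 + 90 + 49
UFP = 212

212


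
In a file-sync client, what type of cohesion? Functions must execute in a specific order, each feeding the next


Reasoning: Output of one is input to next
Type: Sequential cohesion

Sequential cohesion


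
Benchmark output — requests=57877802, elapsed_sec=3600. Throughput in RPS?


Formula: throughput = requests / seconds
throughput = 57877802 / 3600
throughput = 16077.17 requests/second

16077.17 requests/second


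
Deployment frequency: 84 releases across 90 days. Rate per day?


Formula: deployments per day = releases / days
= 84 / 90
= 0.933 deploys/day
(equivalently, 6.53 deploys/week)

0.933 deploys/day


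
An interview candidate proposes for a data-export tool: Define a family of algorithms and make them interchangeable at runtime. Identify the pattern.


This matches the Strategy pattern

Strategy


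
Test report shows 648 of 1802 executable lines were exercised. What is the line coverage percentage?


Coverage = covered / total * 100
Coverage = 648 / 1802 * 100
Coverage = 35.96%

35.96%


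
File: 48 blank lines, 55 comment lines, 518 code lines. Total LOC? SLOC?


Total LOC = blank + comment + code
Total LOC = 48 + 55 + 518 = 621
SLOC (source only) = code = 518

Total LOC: 621, SLOC: 518


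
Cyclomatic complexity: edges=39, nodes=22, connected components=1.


Formula: V(G) = E - N + 2P
V(G) = 39 - 22 + 2*1
V(G) = 17 + 2
V(G) = 19

19


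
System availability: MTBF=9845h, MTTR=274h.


Availability = MTBF / (MTBF + MTTR)
Availability = 9845 / (9845 + 274)
Availability = 9845 / 10119
Availability = 97.2922%

97.2922%


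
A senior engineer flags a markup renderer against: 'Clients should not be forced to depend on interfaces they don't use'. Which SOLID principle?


This describes the Interface Segregation Principle (ISP)

Interface Segregation Principle (ISP)


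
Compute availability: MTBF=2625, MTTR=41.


Availability = MTBF / (MTBF + MTTR)
Availability = 2625 / (2625 + 41)
Availability = 2625 / 2666
Availability = 98.4621%

98.4621%


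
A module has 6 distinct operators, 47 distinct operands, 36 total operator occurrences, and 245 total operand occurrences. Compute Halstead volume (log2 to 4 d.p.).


Formula: V = N * log2(η), where N = N1 + N2 and η = η1 + η2
η = 6 + 47 = 53
N = 36 + 245 = 281
log2(53) ≈ 5.7279
V = 281 * 5.7279 = 1609.54

1609.54


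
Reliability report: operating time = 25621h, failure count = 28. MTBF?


Formula: MTBF = Total operating time / Number of failures
MTBF = 25621 / 28
MTBF = 915.04 hours

915.04 hours


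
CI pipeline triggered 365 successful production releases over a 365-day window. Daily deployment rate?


Formula: deployments per day = releases / days
= 365 / 365
= 1.0 deploys/day
(equivalently, 7.0 deploys/week)

1.0 deploys/day


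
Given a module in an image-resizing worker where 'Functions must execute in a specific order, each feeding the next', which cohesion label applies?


Reasoning: Output of one is input to next
Type: Sequential cohesion

Sequential cohesion


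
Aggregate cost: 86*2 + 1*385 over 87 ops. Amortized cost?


Formula: Amortized cost = Total cost / Operations
Total cost = (86 * 2) + (1 * 385)
Total cost = 172 + 385 = 557
Amortized = 557 / 87 = 6.4023

6.4023


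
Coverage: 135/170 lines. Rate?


Coverage = covered / total * 100
Coverage = 135 / 170 * 100
Coverage = 79.41%

79.41%


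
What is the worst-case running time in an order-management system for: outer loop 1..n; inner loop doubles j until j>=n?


Reasoning: linear outer times logarithmic inner
Complexity: O(n log n)

O(n log n)


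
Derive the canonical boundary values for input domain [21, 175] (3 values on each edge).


Range: [21, 175]
Boundaries: just below min, min, min+1, max-1, max, just above max
Values: [20, 21, 22, 174, 175, 176]

[20, 21, 22, 174, 175, 176]


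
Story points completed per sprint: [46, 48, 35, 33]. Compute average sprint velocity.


Formula: Avg velocity = Total points / Number of sprints
Points: [46, 48, 35, 33]
Sum = 46 + 48 + 35 + 33 = 162
Avg velocity = 162 / 4 = 40.5 points/sprint

40.5 points/sprint


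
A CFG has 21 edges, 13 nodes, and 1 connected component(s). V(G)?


Formula: V(G) = E - N + 2P
V(G) = 21 - 13 + 2*1
V(G) = 8 + 2
V(G) = 10

10


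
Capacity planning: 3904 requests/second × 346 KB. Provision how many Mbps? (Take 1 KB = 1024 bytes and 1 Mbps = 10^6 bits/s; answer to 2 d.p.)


Formula: Mbps = payload_bytes * RPS * 8 / 1e6
Payload per request = 346 KB = 346 * 1024 = 354304 bytes
Total bytes/sec = 354304 * 3904 = 1383202816
Total bits/sec = 1383202816 * 8 = 11065622528
Mbps = 11065622528 / 1e6 = 11065.62

11065.62 Mbps


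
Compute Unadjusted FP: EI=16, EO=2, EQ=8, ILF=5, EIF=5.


UFP = EI*4 + EO*5 + EQ*4 + ILF*10 + EIF*7
UFP = 16*4 + 2*5 + 8*4 + 5*10 + 5*7
UFP = 64 + 10 + 32 + 50 + 35
UFP = 191

191


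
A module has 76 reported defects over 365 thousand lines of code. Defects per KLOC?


Defect density = defects / KLOC
Defect density = 76 / 365
Defect density = 0.208 defects/KLOC

0.208 defects/KLOC


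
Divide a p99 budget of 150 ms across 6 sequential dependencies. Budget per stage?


Formula: per_stage = total_budget / stages
per_stage = 150 / 6
per_stage = 25.0 ms

25.0 ms


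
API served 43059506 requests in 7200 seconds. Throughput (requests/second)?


Formula: throughput = requests / seconds
throughput = 43059506 / 7200
throughput = 5980.49 requests/second

5980.49 requests/second


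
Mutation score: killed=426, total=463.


Mutation score = killed / total * 100
Mutation score = 426 / 463 * 100
Mutation score = 92.01%

92.01%


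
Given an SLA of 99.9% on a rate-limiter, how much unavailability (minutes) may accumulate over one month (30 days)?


Formula: allowed downtime = period * (100 - SLA) / 100
Period (month (30 days)) = 43200 minutes
Unavailability fraction = (100 - 99.9) / 100
Allowed downtime = 43200 * (100 - 99.9) / 100
Allowed downtime = 43.2 minutes

43.2 minutes


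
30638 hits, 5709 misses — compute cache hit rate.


Formula: hit rate = hits / (hits + misses) * 100
hit rate = 30638 / (30638 + 5709) * 100
hit rate = 30638 / 36347 * 100
hit rate = 84.29%

84.29%


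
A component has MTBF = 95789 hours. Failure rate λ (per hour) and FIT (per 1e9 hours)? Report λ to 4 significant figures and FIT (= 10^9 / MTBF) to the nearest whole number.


Formula: λ = 1 / MTBF; FIT = λ × 1e9 = 1e9 / MTBF
λ = 1 / 95789 ≈ 1.044e-05 failures/hour
FIT = 1e9 / 95789 ≈ 10440 failures per 1e9 hours (nearest whole number)

λ = 1.044e-05 /h, FIT = 10440


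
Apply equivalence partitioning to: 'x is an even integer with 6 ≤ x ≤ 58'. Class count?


Constraint: even integers in [6, 58]
Class 1: x < 6 — out-of-range invalid
Class 2: x in [6,58] but odd — wrong type invalid
Class 3: x in [6,58] and even — valid
Class 4: x > 58 — out-of-range invalid
Total equivalence classes: 4

4 equivalence classes


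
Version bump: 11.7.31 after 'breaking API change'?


Current: 11.7.31
Change category: 'breaking API change' → major bump
SemVer rule: major bump → increment MAJOR, reset MINOR and PATCH to 0
New: 12.0.0

12.0.0


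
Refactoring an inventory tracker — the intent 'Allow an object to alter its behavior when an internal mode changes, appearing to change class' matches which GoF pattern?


This matches the State pattern

State


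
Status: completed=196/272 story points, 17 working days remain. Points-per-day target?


Formula: Required rate = Remaining points / Days left
Remaining = 272 - 196 = 76 points
Required rate = 76 / 17 = 4.47 points/day

4.47 points/day


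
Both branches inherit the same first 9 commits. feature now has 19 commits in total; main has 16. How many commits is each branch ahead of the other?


Common ancestor: commit #9
feature commits after divergence: 19 - 9 = 10
main commits after divergence: 16 - 9 = 7
feature is 10 commits ahead of main
main is 7 commits ahead of feature

feature ahead: 10, main ahead: 7


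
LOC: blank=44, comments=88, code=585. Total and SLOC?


Total LOC = blank + comment + code
Total LOC = 44 + 88 + 585 = 717
SLOC (source only) = code = 585

Total LOC: 717, SLOC: 585


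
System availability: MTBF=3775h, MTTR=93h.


Availability = MTBF / (MTBF + MTTR)
Availability = 3775 / (3775 + 93)
Availability = 3775 / 3868
Availability = 97.5957%

97.5957%


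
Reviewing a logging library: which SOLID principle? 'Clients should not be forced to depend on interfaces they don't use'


This describes the Interface Segregation Principle (ISP)

Interface Segregation Principle (ISP)


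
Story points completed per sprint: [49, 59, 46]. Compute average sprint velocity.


Formula: Avg velocity = Total points / Number of sprints
Points: [49, 59, 46]
Sum = 49 + 59 + 46 = 154
Avg velocity = 154 / 3 = 51.33 points/sprint

51.33 points/sprint


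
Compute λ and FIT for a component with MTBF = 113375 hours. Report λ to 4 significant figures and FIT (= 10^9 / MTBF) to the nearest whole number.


Formula: λ = 1 / MTBF; FIT = λ × 1e9 = 1e9 / MTBF
λ = 1 / 113375 ≈ 8.820e-06 failures/hour
FIT = 1e9 / 113375 ≈ 8820 failures per 1e9 hours (nearest whole number)

λ = 8.820e-06 /h, FIT = 8820


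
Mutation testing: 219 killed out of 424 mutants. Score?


Mutation score = killed / total * 100
Mutation score = 219 / 424 * 100
Mutation score = 51.65%

51.65%


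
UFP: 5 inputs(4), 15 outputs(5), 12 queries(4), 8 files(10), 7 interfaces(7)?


UFP = EI*4 + EO*5 + EQ*4 + ILF*10 + EIF*7
UFP = 5*4 + 15*5 + 12*4 + 8*10 + 7*7
UFP = 20 + 75 + 48 + 80 + 49
UFP = 272

272


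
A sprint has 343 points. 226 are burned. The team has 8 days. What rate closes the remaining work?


Formula: Required rate = Remaining points / Days left
Remaining = 343 - 226 = 117 points
Required rate = 117 / 8 = 14.63 points/day

14.63 points/day


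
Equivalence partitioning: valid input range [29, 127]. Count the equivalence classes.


Valid range: [29, 127]
Class 1: x < 29 — invalid
Class 2: 29 ≤ x ≤ 127 — valid
Class 3: x > 127 — invalid
Total equivalence classes: 3

3 equivalence classes


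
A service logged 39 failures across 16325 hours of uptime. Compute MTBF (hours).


Formula: MTBF = Total operating time / Number of failures
MTBF = 16325 / 39
MTBF = 418.59 hours

418.59 hours


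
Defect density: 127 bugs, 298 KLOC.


Defect density = defects / KLOC
Defect density = 127 / 298
Defect density = 0.426 defects/KLOC

0.426 defects/KLOC


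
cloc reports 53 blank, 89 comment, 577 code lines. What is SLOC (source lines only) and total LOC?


Total LOC = blank + comment + code
Total LOC = 53 + 89 + 577 = 719
SLOC (source only) = code = 577

Total LOC: 719, SLOC: 577


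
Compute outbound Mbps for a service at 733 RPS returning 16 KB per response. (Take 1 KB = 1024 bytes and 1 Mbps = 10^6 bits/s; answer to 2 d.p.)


Formula: Mbps = payload_bytes * RPS * 8 / 1e6
Payload per request = 16 KB = 16 * 1024 = 16384 bytes
Total bytes/sec = 16384 * 733 = 12009472
Total bits/sec = 12009472 * 8 = 96075776
Mbps = 96075776 / 1e6 = 96.08

96.08 Mbps


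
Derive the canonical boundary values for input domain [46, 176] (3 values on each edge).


Range: [46, 176]
Boundaries: just below min, min, min+1, max-1, max, just above max
Values: [45, 46, 47, 175, 176, 177]

[45, 46, 47, 175, 176, 177]


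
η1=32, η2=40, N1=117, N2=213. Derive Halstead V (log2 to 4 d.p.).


Formula: V = N * log2(η), where N = N1 + N2 and η = η1 + η2
η = 32 + 40 = 72
N = 117 + 213 = 330
log2(72) ≈ 6.1699
V = 330 * 6.1699 = 2036.07

2036.07


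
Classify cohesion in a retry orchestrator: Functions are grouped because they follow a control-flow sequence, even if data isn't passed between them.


Reasoning: Grouped by order of execution within a routine, not by data flow
Type: Procedural cohesion

Procedural cohesion


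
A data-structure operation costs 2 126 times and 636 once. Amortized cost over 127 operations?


Formula: Amortized cost = Total cost / Operations
Total cost = (126 * 2) + (1 * 636)
Total cost = 252 + 636 = 888
Amortized = 888 / 127 = 6.9921

6.9921


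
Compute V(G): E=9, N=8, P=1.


Formula: V(G) = E - N + 2P
V(G) = 9 - 8 + 2*1
V(G) = 1 + 2
V(G) = 3

3


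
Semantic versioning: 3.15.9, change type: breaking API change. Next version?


Current: 3.15.9
Change category: 'breaking API change' → major bump
SemVer rule: major bump → increment MAJOR, reset MINOR and PATCH to 0
New: 4.0.0

4.0.0


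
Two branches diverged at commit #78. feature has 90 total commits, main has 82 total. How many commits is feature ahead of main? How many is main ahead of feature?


Common ancestor: commit #78
feature commits after divergence: 90 - 78 = 12
main commits after divergence: 82 - 78 = 4
feature is 12 commits ahead of main
main is 4 commits ahead of feature

feature ahead: 12, main ahead: 4


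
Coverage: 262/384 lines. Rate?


Coverage = covered / total * 100
Coverage = 262 / 384 * 100
Coverage = 68.23%

68.23%


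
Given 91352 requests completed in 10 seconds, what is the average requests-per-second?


Formula: throughput = requests / seconds
throughput = 91352 / 10
throughput = 9135.2 requests/second

9135.2 requests/second


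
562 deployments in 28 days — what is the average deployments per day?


Formula: deployments per day = releases / days
= 562 / 28
= 20.071 deploys/day
(equivalently, 140.5 deploys/week)

20.071 deploys/day


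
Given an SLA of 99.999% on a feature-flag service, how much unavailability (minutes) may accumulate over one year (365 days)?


Formula: allowed downtime = period * (100 - SLA) / 100
Period (year (365 days)) = 525600 minutes
Unavailability fraction = (100 - 99.999) / 100
Allowed downtime = 525600 * (100 - 99.999) / 100
Allowed downtime = 5.256 minutes

5.256 minutes


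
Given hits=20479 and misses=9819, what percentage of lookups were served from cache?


Formula: hit rate = hits / (hits + misses) * 100
hit rate = 20479 / (20479 + 9819) * 100
hit rate = 20479 / 30298 * 100
hit rate = 67.59%

67.59%


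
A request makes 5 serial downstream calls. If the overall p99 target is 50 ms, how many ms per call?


Formula: per_stage = total_budget / stages
per_stage = 50 / 5
per_stage = 10.0 ms

10.0 ms


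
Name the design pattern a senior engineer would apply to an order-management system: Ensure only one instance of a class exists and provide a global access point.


This matches the Singleton pattern

Singleton


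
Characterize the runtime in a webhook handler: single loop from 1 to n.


Reasoning: one pass through n items
Complexity: O(n)

O(n)


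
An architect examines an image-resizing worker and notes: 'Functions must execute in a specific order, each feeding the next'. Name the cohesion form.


Reasoning: Output of one is input to next
Type: Sequential cohesion

Sequential cohesion


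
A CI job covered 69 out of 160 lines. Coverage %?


Coverage = covered / total * 100
Coverage = 69 / 160 * 100
Coverage = 43.13%

43.13%


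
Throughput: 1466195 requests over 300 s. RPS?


Formula: throughput = requests / seconds
throughput = 1466195 / 300
throughput = 4887.32 requests/second

4887.32 requests/second


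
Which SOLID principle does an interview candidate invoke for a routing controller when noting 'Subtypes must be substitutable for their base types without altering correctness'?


This describes the Liskov Substitution Principle (LSP)

Liskov Substitution Principle (LSP)


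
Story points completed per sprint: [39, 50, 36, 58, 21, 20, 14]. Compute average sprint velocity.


Formula: Avg velocity = Total points / Number of sprints
Points: [39, 50, 36, 58, 21, 20, 14]
Sum = 39 + 50 + 36 + 58 + 21 + 20 + 14 = 238
Avg velocity = 238 / 7 = 34.0 points/sprint

34.0 points/sprint


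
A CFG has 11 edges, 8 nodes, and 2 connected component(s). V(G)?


Formula: V(G) = E - N + 2P
V(G) = 11 - 8 + 2*2
V(G) = 3 + 4
V(G) = 7

7


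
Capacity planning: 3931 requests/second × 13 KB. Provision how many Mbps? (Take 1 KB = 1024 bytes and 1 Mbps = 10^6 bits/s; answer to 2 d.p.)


Formula: Mbps = payload_bytes * RPS * 8 / 1e6
Payload per request = 13 KB = 13 * 1024 = 13312 bytes
Total bytes/sec = 13312 * 3931 = 52329472
Total bits/sec = 52329472 * 8 = 418635776
Mbps = 418635776 / 1e6 = 418.64

418.64 Mbps


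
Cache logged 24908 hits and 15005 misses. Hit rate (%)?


Formula: hit rate = hits / (hits + misses) * 100
hit rate = 24908 / (24908 + 15005) * 100
hit rate = 24908 / 39913 * 100
hit rate = 62.41%

62.41%


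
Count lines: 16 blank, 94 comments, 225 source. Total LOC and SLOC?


Total LOC = blank + comment + code
Total LOC = 16 + 94 + 225 = 335
SLOC (source only) = code = 225

Total LOC: 335, SLOC: 225


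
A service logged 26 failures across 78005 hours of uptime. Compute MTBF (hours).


Formula: MTBF = Total operating time / Number of failures
MTBF = 78005 / 26
MTBF = 3000.19 hours

3000.19 hours


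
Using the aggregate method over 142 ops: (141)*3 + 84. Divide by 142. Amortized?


Formula: Amortized cost = Total cost / Operations
Total cost = (141 * 3) + (1 * 84)
Total cost = 423 + 84 = 507
Amortized = 507 / 142 = 3.5704

3.5704


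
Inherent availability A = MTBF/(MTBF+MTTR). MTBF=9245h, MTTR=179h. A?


Availability = MTBF / (MTBF + MTTR)
Availability = 9245 / (9245 + 179)
Availability = 9245 / 9424
Availability = 98.1006%

98.1006%


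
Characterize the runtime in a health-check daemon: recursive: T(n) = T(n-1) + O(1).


Reasoning: linear recursion with constant work per frame
Complexity: O(n)

O(n)


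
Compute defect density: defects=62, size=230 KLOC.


Defect density = defects / KLOC
Defect density = 62 / 230
Defect density = 0.27 defects/KLOC

0.27 defects/KLOC


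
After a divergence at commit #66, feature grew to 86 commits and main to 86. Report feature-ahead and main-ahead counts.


Common ancestor: commit #66
feature commits after divergence: 86 - 66 = 20
main commits after divergence: 86 - 66 = 20
feature is 20 commits ahead of main
main is 20 commits ahead of feature

feature ahead: 20, main ahead: 20


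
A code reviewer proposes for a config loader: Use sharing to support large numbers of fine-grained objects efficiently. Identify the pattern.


This matches the Flyweight pattern

Flyweight


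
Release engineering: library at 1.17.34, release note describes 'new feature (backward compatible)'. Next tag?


Current: 1.17.34
Change category: 'new feature (backward compatible)' → minor bump
SemVer rule: minor bump → increment MINOR, reset PATCH to 0 (MAJOR unchanged)
New: 1.18.0

1.18.0


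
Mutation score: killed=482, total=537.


Mutation score = killed / total * 100
Mutation score = 482 / 537 * 100
Mutation score = 89.76%

89.76%


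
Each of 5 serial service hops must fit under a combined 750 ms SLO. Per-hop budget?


Formula: per_stage = total_budget / stages
per_stage = 750 / 5
per_stage = 150.0 ms

150.0 ms


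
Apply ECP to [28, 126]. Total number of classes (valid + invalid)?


Valid range: [28, 126]
Class 1: x < 28 — invalid
Class 2: 28 ≤ x ≤ 126 — valid
Class 3: x > 126 — invalid
Total equivalence classes: 3

3 equivalence classes


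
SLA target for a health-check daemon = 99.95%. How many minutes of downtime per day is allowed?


Formula: allowed downtime = period * (100 - SLA) / 100
Period (day) = 1440 minutes
Unavailability fraction = (100 - 99.95) / 100
Allowed downtime = 1440 * (100 - 99.95) / 100
Allowed downtime = 0.72 minutes

0.72 minutes


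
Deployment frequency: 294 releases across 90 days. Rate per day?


Formula: deployments per day = releases / days
= 294 / 90
= 3.267 deploys/day
(equivalently, 22.87 deploys/week)

3.267 deploys/day


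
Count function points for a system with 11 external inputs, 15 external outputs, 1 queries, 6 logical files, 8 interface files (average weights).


UFP = EI*4 + EO*5 + EQ*4 + ILF*10 + EIF*7
UFP = 11*4 + 15*5 + 1*4 + 6*10 + 8*7
UFP = 44 + 75 + 4 + 60 + 56
UFP = 239

239


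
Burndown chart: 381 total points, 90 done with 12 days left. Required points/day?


Formula: Required rate = Remaining points / Days left
Remaining = 381 - 90 = 291 points
Required rate = 291 / 12 = 24.25 points/day

24.25 points/day


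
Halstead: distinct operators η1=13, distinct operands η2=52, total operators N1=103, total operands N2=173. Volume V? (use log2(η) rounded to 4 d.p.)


Formula: V = N * log2(η), where N = N1 + N2 and η = η1 + η2
η = 13 + 52 = 65
N = 103 + 173 = 276
log2(65) ≈ 6.0224
V = 276 * 6.0224 = 1662.18

1662.18


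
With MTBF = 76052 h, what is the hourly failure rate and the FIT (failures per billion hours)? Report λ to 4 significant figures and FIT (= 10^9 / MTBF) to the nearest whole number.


Formula: λ = 1 / MTBF; FIT = λ × 1e9 = 1e9 / MTBF
λ = 1 / 76052 ≈ 1.315e-05 failures/hour
FIT = 1e9 / 76052 ≈ 13149 failures per 1e9 hours (nearest whole number)

λ = 1.315e-05 /h, FIT = 13149


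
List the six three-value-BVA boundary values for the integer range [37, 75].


Range: [37, 75]
Boundaries: just below min, min, min+1, max-1, max, just above max
Values: [36, 37, 38, 74, 75, 76]

[36, 37, 38, 74, 75, 76]


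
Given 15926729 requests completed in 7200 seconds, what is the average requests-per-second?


Formula: throughput = requests / seconds
throughput = 15926729 / 7200
throughput = 2212.05 requests/second

2212.05 requests/second


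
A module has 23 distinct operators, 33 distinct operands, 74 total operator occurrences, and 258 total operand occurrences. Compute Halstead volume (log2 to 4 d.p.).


Formula: V = N * log2(η), where N = N1 + N2 and η = η1 + η2
η = 23 + 33 = 56
N = 74 + 258 = 332
log2(56) ≈ 5.8074
V = 332 * 5.8074 = 1928.06

1928.06


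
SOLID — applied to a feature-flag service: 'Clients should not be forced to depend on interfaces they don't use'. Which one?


This describes the Interface Segregation Principle (ISP)

Interface Segregation Principle (ISP)


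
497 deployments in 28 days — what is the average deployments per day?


Formula: deployments per day = releases / days
= 497 / 28
= 17.75 deploys/day
(equivalently, 124.25 deploys/week)

17.75 deploys/day


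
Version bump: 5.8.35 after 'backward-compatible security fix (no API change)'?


Current: 5.8.35
Change category: 'backward-compatible security fix (no API change)' → patch bump
SemVer rule: patch bump → increment PATCH (MAJOR and MINOR unchanged)
New: 5.8.36

5.8.36


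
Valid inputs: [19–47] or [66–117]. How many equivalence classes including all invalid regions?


Valid ranges: [19,47] and [66,117]
Class 1: x < 19 — invalid
Class 2: 19 ≤ x ≤ 47 — valid
Class 3: 47 < x < 66 — invalid (gap between ranges)
Class 4: 66 ≤ x ≤ 117 — valid
Class 5: x > 117 — invalid
Total equivalence classes: 5

5 equivalence classes


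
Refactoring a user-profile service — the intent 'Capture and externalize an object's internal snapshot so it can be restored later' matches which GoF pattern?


This matches the Memento pattern

Memento


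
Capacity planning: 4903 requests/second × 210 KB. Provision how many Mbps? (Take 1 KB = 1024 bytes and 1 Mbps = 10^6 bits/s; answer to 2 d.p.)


Formula: Mbps = payload_bytes * RPS * 8 / 1e6
Payload per request = 210 KB = 210 * 1024 = 215040 bytes
Total bytes/sec = 215040 * 4903 = 1054341120
Total bits/sec = 1054341120 * 8 = 8434728960
Mbps = 8434728960 / 1e6 = 8434.73

8434.73 Mbps


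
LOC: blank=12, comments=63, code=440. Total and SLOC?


Total LOC = blank + comment + code
Total LOC = 12 + 63 + 440 = 515
SLOC (source only) = code = 440

Total LOC: 515, SLOC: 440


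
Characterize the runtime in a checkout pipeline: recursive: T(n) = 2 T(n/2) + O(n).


Reasoning: master theorem case 2 (merge-sort recurrence)
Complexity: O(n log n)

O(n log n)


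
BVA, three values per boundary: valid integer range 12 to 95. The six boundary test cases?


Range: [12, 95]
Boundaries: just below min, min, min+1, max-1, max, just above max
Values: [11, 12, 13, 94, 95, 96]

[11, 12, 13, 94, 95, 96]


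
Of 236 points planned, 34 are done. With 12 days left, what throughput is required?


Formula: Required rate = Remaining points / Days left
Remaining = 236 - 34 = 202 points
Required rate = 202 / 12 = 16.83 points/day

16.83 points/day


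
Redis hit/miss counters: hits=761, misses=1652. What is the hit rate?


Formula: hit rate = hits / (hits + misses) * 100
hit rate = 761 / (761 + 1652) * 100
hit rate = 761 / 2413 * 100
hit rate = 31.54%

31.54%


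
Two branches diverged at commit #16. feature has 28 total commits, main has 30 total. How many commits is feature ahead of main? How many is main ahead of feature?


Common ancestor: commit #16
feature commits after divergence: 28 - 16 = 12
main commits after divergence: 30 - 16 = 14
feature is 12 commits ahead of main
main is 14 commits ahead of feature

feature ahead: 12, main ahead: 14


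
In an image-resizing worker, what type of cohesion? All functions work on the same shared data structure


Reasoning: Functions share data
Type: Communicational cohesion

Communicational cohesion


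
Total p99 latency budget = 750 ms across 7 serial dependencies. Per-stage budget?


Formula: per_stage = total_budget / stages
per_stage = 750 / 7
per_stage = 107.14 ms

107.14 ms


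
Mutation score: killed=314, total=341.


Mutation score = killed / total * 100
Mutation score = 314 / 341 * 100
Mutation score = 92.08%

92.08%


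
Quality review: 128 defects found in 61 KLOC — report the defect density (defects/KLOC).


Defect density = defects / KLOC
Defect density = 128 / 61
Defect density = 2.098 defects/KLOC

2.098 defects/KLOC


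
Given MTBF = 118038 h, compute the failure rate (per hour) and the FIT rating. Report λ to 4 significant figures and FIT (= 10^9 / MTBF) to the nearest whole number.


Formula: λ = 1 / MTBF; FIT = λ × 1e9 = 1e9 / MTBF
λ = 1 / 118038 ≈ 8.472e-06 failures/hour
FIT = 1e9 / 118038 ≈ 8472 failures per 1e9 hours (nearest whole number)

λ = 8.472e-06 /h, FIT = 8472


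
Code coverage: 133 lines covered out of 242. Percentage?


Coverage = covered / total * 100
Coverage = 133 / 242 * 100
Coverage = 54.96%

54.96%


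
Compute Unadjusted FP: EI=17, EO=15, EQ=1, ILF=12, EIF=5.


UFP = EI*4 + EO*5 + EQ*4 + ILF*10 + EIF*7
UFP = 17*4 + 15*5 + 1*4 + 12*10 + 5*7
UFP = 68 + 75 + 4 + 120 + 35
UFP = 302

302


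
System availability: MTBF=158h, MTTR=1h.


Availability = MTBF / (MTBF + MTTR)
Availability = 158 / (158 + 1)
Availability = 158 / 159
Availability = 99.3711%

99.3711%


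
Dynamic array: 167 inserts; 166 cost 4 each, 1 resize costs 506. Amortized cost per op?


Formula: Amortized cost = Total cost / Operations
Total cost = (166 * 4) + (1 * 506)
Total cost = 664 + 506 = 1170
Amortized = 1170 / 167 = 7.006

7.006


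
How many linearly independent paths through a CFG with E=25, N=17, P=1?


Formula: V(G) = E - N + 2P
V(G) = 25 - 17 + 2*1
V(G) = 8 + 2
V(G) = 10

10


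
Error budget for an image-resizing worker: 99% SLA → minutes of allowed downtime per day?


Formula: allowed downtime = period * (100 - SLA) / 100
Period (day) = 1440 minutes
Unavailability fraction = (100 - 99.0) / 100
Allowed downtime = 1440 * (100 - 99.0) / 100
Allowed downtime = 14.4 minutes

14.4 minutes


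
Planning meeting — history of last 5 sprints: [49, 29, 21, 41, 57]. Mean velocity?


Formula: Avg velocity = Total points / Number of sprints
Points: [49, 29, 21, 41, 57]
Sum = 49 + 29 + 21 + 41 + 57 = 197
Avg velocity = 197 / 5 = 39.4 points/sprint

39.4 points/sprint


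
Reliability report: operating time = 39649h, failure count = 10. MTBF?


Formula: MTBF = Total operating time / Number of failures
MTBF = 39649 / 10
MTBF = 3964.9 hours

3964.9 hours


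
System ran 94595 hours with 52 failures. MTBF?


Formula: MTBF = Total operating time / Number of failures
MTBF = 94595 / 52
MTBF = 1819.13 hours

1819.13 hours


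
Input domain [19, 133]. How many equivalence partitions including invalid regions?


Valid range: [19, 133]
Class 1: x < 19 — invalid
Class 2: 19 ≤ x ≤ 133 — valid
Class 3: x > 133 — invalid
Total equivalence classes: 3

3 equivalence classes


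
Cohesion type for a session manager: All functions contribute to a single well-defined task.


Reasoning: Best: single purpose
Type: Functional cohesion

Functional cohesion


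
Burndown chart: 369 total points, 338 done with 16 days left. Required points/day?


Formula: Required rate = Remaining points / Days left
Remaining = 369 - 338 = 31 points
Required rate = 31 / 16 = 1.94 points/day

1.94 points/day


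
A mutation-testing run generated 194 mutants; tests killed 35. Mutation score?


Mutation score = killed / total * 100
Mutation score = 35 / 194 * 100
Mutation score = 18.04%

18.04%


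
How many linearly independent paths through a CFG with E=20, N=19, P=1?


Formula: V(G) = E - N + 2P
V(G) = 20 - 19 + 2*1
V(G) = 1 + 2
V(G) = 3

3


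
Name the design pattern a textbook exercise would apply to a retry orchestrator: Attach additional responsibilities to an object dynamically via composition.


This matches the Decorator pattern

Decorator


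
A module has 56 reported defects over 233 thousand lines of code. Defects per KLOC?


Defect density = defects / KLOC
Defect density = 56 / 233
Defect density = 0.24 defects/KLOC

0.24 defects/KLOC


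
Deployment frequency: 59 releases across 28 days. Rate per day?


Formula: deployments per day = releases / days
= 59 / 28
= 2.107 deploys/day
(equivalently, 14.75 deploys/week)

2.107 deploys/day


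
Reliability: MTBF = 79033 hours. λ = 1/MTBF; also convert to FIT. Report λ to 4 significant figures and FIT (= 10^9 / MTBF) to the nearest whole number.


Formula: λ = 1 / MTBF; FIT = λ × 1e9 = 1e9 / MTBF
λ = 1 / 79033 ≈ 1.265e-05 failures/hour
FIT = 1e9 / 79033 ≈ 12653 failures per 1e9 hours (nearest whole number)

λ = 1.265e-05 /h, FIT = 12653


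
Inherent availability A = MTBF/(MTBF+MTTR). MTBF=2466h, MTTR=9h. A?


Availability = MTBF / (MTBF + MTTR)
Availability = 2466 / (2466 + 9)
Availability = 2466 / 2475
Availability = 99.6364%

99.6364%


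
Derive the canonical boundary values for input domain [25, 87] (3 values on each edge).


Range: [25, 87]
Boundaries: just below min, min, min+1, max-1, max, just above max
Values: [24, 25, 26, 86, 87, 88]

[24, 25, 26, 86, 87, 88]


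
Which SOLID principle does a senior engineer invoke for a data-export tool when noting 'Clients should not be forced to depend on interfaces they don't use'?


This describes the Interface Segregation Principle (ISP)

Interface Segregation Principle (ISP)


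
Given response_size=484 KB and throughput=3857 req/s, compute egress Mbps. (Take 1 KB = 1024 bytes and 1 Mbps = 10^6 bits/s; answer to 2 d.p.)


Formula: Mbps = payload_bytes * RPS * 8 / 1e6
Payload per request = 484 KB = 484 * 1024 = 495616 bytes
Total bytes/sec = 495616 * 3857 = 1911590912
Total bits/sec = 1911590912 * 8 = 15292727296
Mbps = 15292727296 / 1e6 = 15292.73

15292.73 Mbps


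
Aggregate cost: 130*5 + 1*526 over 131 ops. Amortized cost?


Formula: Amortized cost = Total cost / Operations
Total cost = (130 * 5) + (1 * 526)
Total cost = 650 + 526 = 1176
Amortized = 1176 / 131 = 8.9771

8.9771


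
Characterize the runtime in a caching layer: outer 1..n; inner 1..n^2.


Reasoning: n times n^2
Complexity: O(n^3)

O(n^3)


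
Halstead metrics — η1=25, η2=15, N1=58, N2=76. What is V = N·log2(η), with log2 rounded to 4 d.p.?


Formula: V = N * log2(η), where N = N1 + N2 and η = η1 + η2
η = 25 + 15 = 40
N = 58 + 76 = 134
log2(40) ≈ 5.3219
V = 134 * 5.3219 = 713.13

713.13


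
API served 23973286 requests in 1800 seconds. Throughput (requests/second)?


Formula: throughput = requests / seconds
throughput = 23973286 / 1800
throughput = 13318.49 requests/second

13318.49 requests/second


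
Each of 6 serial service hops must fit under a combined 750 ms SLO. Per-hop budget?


Formula: per_stage = total_budget / stages
per_stage = 750 / 6
per_stage = 125.0 ms

125.0 ms


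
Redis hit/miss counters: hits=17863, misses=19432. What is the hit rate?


Formula: hit rate = hits / (hits + misses) * 100
hit rate = 17863 / (17863 + 19432) * 100
hit rate = 17863 / 37295 * 100
hit rate = 47.9%

47.9%


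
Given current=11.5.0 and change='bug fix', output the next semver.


Current: 11.5.0
Change category: 'bug fix' → patch bump
SemVer rule: patch bump → increment PATCH (MAJOR and MINOR unchanged)
New: 11.5.1

11.5.1


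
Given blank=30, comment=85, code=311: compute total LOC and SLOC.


Total LOC = blank + comment + code
Total LOC = 30 + 85 + 311 = 426
SLOC (source only) = code = 311

Total LOC: 426, SLOC: 311


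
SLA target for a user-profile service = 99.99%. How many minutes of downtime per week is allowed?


Formula: allowed downtime = period * (100 - SLA) / 100
Period (week) = 10080 minutes
Unavailability fraction = (100 - 99.99) / 100
Allowed downtime = 10080 * (100 - 99.99) / 100
Allowed downtime = 1.008 minutes

1.008 minutes


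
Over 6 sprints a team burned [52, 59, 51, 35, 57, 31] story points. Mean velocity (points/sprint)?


Formula: Avg velocity = Total points / Number of sprints
Points: [52, 59, 51, 35, 57, 31]
Sum = 52 + 59 + 51 + 35 + 57 + 31 = 285
Avg velocity = 285 / 6 = 47.5 points/sprint

47.5 points/sprint


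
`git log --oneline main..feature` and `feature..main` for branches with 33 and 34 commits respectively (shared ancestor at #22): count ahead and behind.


Common ancestor: commit #22
feature commits after divergence: 33 - 22 = 11
main commits after divergence: 34 - 22 = 12
feature is 11 commits ahead of main
main is 12 commits ahead of feature

feature ahead: 11, main ahead: 12


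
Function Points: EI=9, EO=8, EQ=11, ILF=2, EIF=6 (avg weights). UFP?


UFP = EI*4 + EO*5 + EQ*4 + ILF*10 + EIF*7
UFP = 9*4 + 8*5 + 11*4 + 2*10 + 6*7
UFP = 36 + 40 + 44 + 20 + 42
UFP = 182

182


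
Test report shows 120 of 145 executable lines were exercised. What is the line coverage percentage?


Coverage = covered / total * 100
Coverage = 120 / 145 * 100
Coverage = 82.76%

82.76%


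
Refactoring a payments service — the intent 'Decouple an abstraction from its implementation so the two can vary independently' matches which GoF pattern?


This matches the Bridge pattern

Bridge


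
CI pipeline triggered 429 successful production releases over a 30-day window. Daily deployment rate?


Formula: deployments per day = releases / days
= 429 / 30
= 14.3 deploys/day
(equivalently, 100.1 deploys/week)

14.3 deploys/day
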